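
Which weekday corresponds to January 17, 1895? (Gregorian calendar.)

Doomsday rule: the anchor day for the 1800s is Friday. For year 95: 95÷12 = 7 r 11, and 11÷4 = 2, so 7+11+2 = 20.
Friday + 20 ≡ Thursday — that's 1895's doomsday.
In January the doomsday date is Jan 3 (1895 is not a leap year).
Jan 17 is 14 days after Jan 3; 14 mod 7 = 0, so Thursday + 0 = Thursday.

Thursday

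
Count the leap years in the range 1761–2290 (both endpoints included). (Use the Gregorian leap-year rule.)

128

Multiples of 4 in [1761,2290]: 132.
Of those, multiples of 100: 5 (not leap unless ÷400).
Multiples of 400: 1.
Leap years = 132 − 5 + 1 = 128.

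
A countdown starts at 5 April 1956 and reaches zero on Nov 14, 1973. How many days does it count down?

6432

Apr 5, 1956 → Apr 5, 1957: 365 days.
Apr 5, 1957 → Apr 5, 1958: 365 days.
Apr 5, 1958 → Apr 5, 1959: 365 days.
Apr 5, 1959 → Apr 5, 1960: 366 days (Feb 29, 1960 is in that span).
Apr 5, 1960 → Apr 5, 1961: 365 days.
Apr 5, 1961 → Apr 5, 1962: 365 days.
Apr 5, 1962 → Apr 5, 1963: 365 days.
Apr 5, 1963 → Apr 5, 1964: 366 days (Feb 29, 1964 is in that span).
Apr 5, 1964 → Apr 5, 1965: 365 days.
Apr 5, 1965 → Apr 5, 1966: 365 days.
Apr 5, 1966 → Apr 5, 1967: 365 days.
Apr 5, 1967 → Apr 5, 1968: 366 days (Feb 29, 1968 is in that span).
Apr 5, 1968 → Apr 5, 1969: 365 days.
Apr 5, 1969 → Apr 5, 1970: 365 days.
Apr 5, 1970 → Apr 5, 1971: 365 days.
Apr 5, 1971 → Apr 5, 1972: 366 days (Feb 29, 1972 is in that span).
Apr 5, 1972 → Apr 5, 1973: 365 days.
Apr 5, 1973 → May 5, 1973: 30 days (April has 30).
May 5, 1973 → Jun 5, 1973: 31 days (May has 31).
Jun 5, 1973 → Jul 5, 1973: 30 days (June has 30).
Jul 5, 1973 → Aug 5, 1973: 31 days (July has 31).
Aug 5, 1973 → Sep 5, 1973: 31 days (August has 31).
Sep 5, 1973 → Oct 5, 1973: 30 days (September has 30).
Oct 5, 1973 → Nov 5, 1973: 31 days (October has 31).
Nov 5, 1973 → Nov 14, 1973: 9 days.
Total: 6432 days.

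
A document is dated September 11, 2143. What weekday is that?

Wednesday

Doomsday rule: the anchor day for the 2100s is Sunday. For year 43: 43÷12 = 3 r 7, and 7÷4 = 1, so 3+7+1 = 11.
Sunday + 11 ≡ Thursday — that's 2143's doomsday.
In September the doomsday date is Sep 5.
Sep 11 is 6 days after Sep 5; 6 mod 7 = 6, so Thursday + 6 = Wednesday.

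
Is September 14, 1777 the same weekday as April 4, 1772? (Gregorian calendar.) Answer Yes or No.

From Apr 4, 1772 to Sep 14, 1777 is 1989 days.
1989 mod 7 = 1, so they are different weekdays.
(Apr 4, 1772 is a Saturday; Sep 14, 1777 is a Sunday.)

No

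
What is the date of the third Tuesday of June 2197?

June 1, 2197 is a Thursday.
The first Tuesday is therefore June 6 (5 days later).
The third Tuesday is 6 + 2×7 = June 20.

June 20, 2197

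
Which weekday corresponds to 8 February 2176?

Doomsday rule: the anchor day for the 2100s is Sunday. For year 76: 76÷12 = 6 r 4, and 4÷4 = 1, so 6+4+1 = 11.
Sunday + 11 ≡ Thursday — that's 2176's doomsday.
In February the doomsday date is Feb 29 (2176 is a leap year (divisible by 4)).
Feb 8 is 21 days before Feb 29; 21 mod 7 = 0, so Thursday − 0 = Thursday.

Thursday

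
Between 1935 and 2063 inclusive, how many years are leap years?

Multiples of 4 in [1935,2063]: 32.
Of those, multiples of 100: 1 (not leap unless ÷400).
Multiples of 400: 1.
Leap years = 32 − 1 + 1 = 32.

32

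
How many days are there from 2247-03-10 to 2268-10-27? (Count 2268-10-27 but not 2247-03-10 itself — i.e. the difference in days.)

7902

Mar 10, 2247 → Mar 10, 2248: 366 days (Feb 29, 2248 is in that span).
Mar 10, 2248 → Mar 10, 2249: 365 days.
Mar 10, 2249 → Mar 10, 2250: 365 days.
Mar 10, 2250 → Mar 10, 2251: 365 days.
Mar 10, 2251 → Mar 10, 2252: 366 days (Feb 29, 2252 is in that span).
Mar 10, 2252 → Mar 10, 2253: 365 days.
Mar 10, 2253 → Mar 10, 2254: 365 days.
Mar 10, 2254 → Mar 10, 2255: 365 days.
Mar 10, 2255 → Mar 10, 2256: 366 days (Feb 29, 2256 is in that span).
Mar 10, 2256 → Mar 10, 2257: 365 days.
Mar 10, 2257 → Mar 10, 2258: 365 days.
Mar 10, 2258 → Mar 10, 2259: 365 days.
Mar 10, 2259 → Mar 10, 2260: 366 days (Feb 29, 2260 is in that span).
Mar 10, 2260 → Mar 10, 2261: 365 days.
Mar 10, 2261 → Mar 10, 2262: 365 days.
Mar 10, 2262 → Mar 10, 2263: 365 days.
Mar 10, 2263 → Mar 10, 2264: 366 days (Feb 29, 2264 is in that span).
Mar 10, 2264 → Mar 10, 2265: 365 days.
Mar 10, 2265 → Mar 10, 2266: 365 days.
Mar 10, 2266 → Mar 10, 2267: 365 days.
Mar 10, 2267 → Mar 10, 2268: 366 days (Feb 29, 2268 is in that span).
Mar 10, 2268 → Apr 10, 2268: 31 days (March has 31).
Apr 10, 2268 → May 10, 2268: 30 days (April has 30).
May 10, 2268 → Jun 10, 2268: 31 days (May has 31).
Jun 10, 2268 → Jul 10, 2268: 30 days (June has 30).
Jul 10, 2268 → Aug 10, 2268: 31 days (July has 31).
Aug 10, 2268 → Sep 10, 2268: 31 days (August has 31).
Sep 10, 2268 → Oct 10, 2268: 30 days (September has 30).
Oct 10, 2268 → Oct 27, 2268: 17 days.
Total: 7902 days.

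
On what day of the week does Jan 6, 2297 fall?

Doomsday rule: the anchor day for the 2200s is Friday. For year 97: 97÷12 = 8 r 1, and 1÷4 = 0, so 8+1+0 = 9.
Friday + 9 ≡ Sunday — that's 2297's doomsday.
In January the doomsday date is Jan 3 (2297 is not a leap year).
Jan 6 is 3 days after Jan 3; 3 mod 7 = 3, so Sunday + 3 = Wednesday.

Wednesday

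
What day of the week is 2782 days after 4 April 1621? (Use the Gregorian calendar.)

Wednesday

Apr 4, 1621 is a Sunday.
2782 mod 7 = 3, so 2782 days after a Sunday is Sunday + 3 = Wednesday.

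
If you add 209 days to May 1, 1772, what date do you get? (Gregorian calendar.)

November 26, 1772

May has 31 days: +31 → Jun 1, 1772 (178 left).
Jun has 30 days: +30 → Jul 1, 1772 (148 left).
Jul has 31 days: +31 → Aug 1, 1772 (117 left).
Aug has 31 days: +31 → Sep 1, 1772 (86 left).
Sep has 30 days: +30 → Oct 1, 1772 (56 left).
Oct has 31 days: +31 → Nov 1, 1772 (25 left).
+25 → Nov 26, 1772.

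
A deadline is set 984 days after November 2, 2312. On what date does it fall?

July 14, 2315

+365 (one year) → Nov 2, 2313 (619 left).
+365 (one year) → Nov 2, 2314 (254 left).
Nov has 30 days: +29 → Dec 1, 2314 (225 left).
Dec has 31 days: +31 → Jan 1, 2315 (194 left).
Jan has 31 days: +31 → Feb 1, 2315 (163 left).
Feb has 28 days: +28 → Mar 1, 2315 (135 left).
Mar has 31 days: +31 → Apr 1, 2315 (104 left).
Apr has 30 days: +30 → May 1, 2315 (74 left).
May has 31 days: +31 → Jun 1, 2315 (43 left).
Jun has 30 days: +30 → Jul 1, 2315 (13 left).
+13 → Jul 14, 2315.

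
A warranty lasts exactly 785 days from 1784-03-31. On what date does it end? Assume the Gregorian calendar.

+365 (one year) → Mar 31, 1785 (420 left).
+365 (one year) → Mar 31, 1786 (55 left).
Mar has 31 days: +1 → Apr 1, 1786 (54 left).
Apr has 30 days: +30 → May 1, 1786 (24 left).
+24 → May 25, 1786.

May 25, 1786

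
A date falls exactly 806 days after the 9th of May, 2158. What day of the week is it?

Wednesday

First find the weekday of May 9, 2158. Doomsday rule: the anchor day for the 2100s is Sunday. For year 58: 58÷12 = 4 r 10, and 10÷4 = 2, so 4+10+2 = 16.
Sunday + 16 ≡ Tuesday — that's 2158's doomsday.
In May the doomsday date is May 9.
May 9 is the doomsday itself: Tuesday.
806 mod 7 = 1, so 806 days after a Tuesday is Tuesday + 1 = Wednesday.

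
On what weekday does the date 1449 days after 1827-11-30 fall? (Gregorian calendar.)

Friday

Nov 30, 1827 is a Friday.
1449 mod 7 = 0, so 1449 days after a Friday is Friday + 0 = Friday.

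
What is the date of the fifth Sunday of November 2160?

November 30, 2160

November 1, 2160 is a Saturday.
The first Sunday is therefore November 2 (1 days later).
The fifth Sunday is 2 + 4×7 = November 30.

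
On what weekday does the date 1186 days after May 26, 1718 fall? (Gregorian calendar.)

First find the weekday of May 26, 1718. Doomsday rule: the anchor day for the 1700s is Sunday. For year 18: 18÷12 = 1 r 6, and 6÷4 = 1, so 1+6+1 = 8.
Sunday + 8 ≡ Monday — that's 1718's doomsday.
In May the doomsday date is May 9.
May 26 is 17 days after May 9; 17 mod 7 = 3, so Monday + 3 = Thursday.
1186 mod 7 = 3, so 1186 days after a Thursday is Thursday + 3 = Sunday.

Sunday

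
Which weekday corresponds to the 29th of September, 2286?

Doomsday rule: the anchor day for the 2200s is Friday. For year 86: 86÷12 = 7 r 2, and 2÷4 = 0, so 7+2+0 = 9.
Friday + 9 ≡ Sunday — that's 2286's doomsday.
In September the doomsday date is Sep 5.
Sep 29 is 24 days after Sep 5; 24 mod 7 = 3, so Sunday + 3 = Wednesday.

Wednesday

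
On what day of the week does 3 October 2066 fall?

January 1, 2066 is a Friday.
Jan 1, 2066 → Feb 1, 2066: 31 days (January has 31).
Feb 1, 2066 → Mar 1, 2066: 28 days (February has 28).
Mar 1, 2066 → Apr 1, 2066: 31 days (March has 31).
Apr 1, 2066 → May 1, 2066: 30 days (April has 30).
May 1, 2066 → Jun 1, 2066: 31 days (May has 31).
Jun 1, 2066 → Jul 1, 2066: 30 days (June has 30).
Jul 1, 2066 → Aug 1, 2066: 31 days (July has 31).
Aug 1, 2066 → Sep 1, 2066: 31 days (August has 31).
Sep 1, 2066 → Oct 1, 2066: 30 days (September has 30).
Oct 1, 2066 → Oct 3, 2066: 2 days.
Total: 275 days.
275 mod 7 = 2, so Friday + 2 = Sunday.

Sunday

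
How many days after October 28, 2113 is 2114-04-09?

163

Oct 28, 2113 → Nov 28, 2113: 31 days (October has 31).
Nov 28, 2113 → Dec 28, 2113: 30 days (November has 30).
Dec 28, 2113 → Jan 28, 2114: 31 days (December has 31).
Jan 28, 2114 → Feb 28, 2114: 31 days (January has 31).
Feb 28, 2114 → Mar 28, 2114: 28 days (February has 28).
Mar 28, 2114 → Apr 9, 2114: 12 days.
Total: 163 days.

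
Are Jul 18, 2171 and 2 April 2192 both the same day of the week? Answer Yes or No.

No

From Jul 18, 2171 to Apr 2, 2192 is 7564 days.
7564 mod 7 = 4, so they are different weekdays.
(Jul 18, 2171 is a Thursday; Apr 2, 2192 is a Monday.)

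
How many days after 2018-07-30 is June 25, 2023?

1791

Jul 30, 2018 → Jul 30, 2019: 365 days.
Jul 30, 2019 → Jul 30, 2020: 366 days (Feb 29, 2020 is in that span).
Jul 30, 2020 → Jul 30, 2021: 365 days.
Jul 30, 2021 → Jul 30, 2022: 365 days.
Jul 30, 2022 → Aug 30, 2022: 31 days (July has 31).
Aug 30, 2022 → Sep 30, 2022: 31 days (August has 31).
Sep 30, 2022 → Oct 30, 2022: 30 days (September has 30).
Oct 30, 2022 → Nov 30, 2022: 31 days (October has 31).
Nov 30, 2022 → Dec 30, 2022: 30 days (November has 30).
Dec 30, 2022 → Jan 30, 2023: 31 days (December has 31).
Jan 30, 2023 → Feb 28, 2023: 29 days (January has 31).
Feb 28, 2023 → Mar 28, 2023: 28 days (February has 28).
Mar 28, 2023 → Apr 28, 2023: 31 days (March has 31).
Apr 28, 2023 → May 28, 2023: 30 days (April has 30).
May 28, 2023 → Jun 25, 2023: 28 days.
Total: 1791 days.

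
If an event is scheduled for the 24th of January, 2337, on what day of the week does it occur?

Doomsday rule: the anchor day for the 2300s is Wednesday. For year 37: 37÷12 = 3 r 1, and 1÷4 = 0, so 3+1+0 = 4.
Wednesday + 4 ≡ Sunday — that's 2337's doomsday.
In January the doomsday date is Jan 3 (2337 is not a leap year).
Jan 24 is 21 days after Jan 3; 21 mod 7 = 0, so Sunday + 0 = Sunday.

Sunday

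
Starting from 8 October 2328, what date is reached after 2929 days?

+365 (one year) → Oct 8, 2329 (2564 left).
+365 (one year) → Oct 8, 2330 (2199 left).
+365 (one year) → Oct 8, 2331 (1834 left).
+366 (one year; includes Feb 29, 2332) → Oct 8, 2332 (1468 left).
+365 (one year) → Oct 8, 2333 (1103 left).
+365 (one year) → Oct 8, 2334 (738 left).
+365 (one year) → Oct 8, 2335 (373 left).
Oct has 31 days: +24 → Nov 1, 2335 (349 left).
Nov has 30 days: +30 → Dec 1, 2335 (319 left).
Dec has 31 days: +31 → Jan 1, 2336 (288 left).
Jan has 31 days: +31 → Feb 1, 2336 (257 left).
Feb has 29 days: +29 → Mar 1, 2336 (228 left).
Mar has 31 days: +31 → Apr 1, 2336 (197 left).
Apr has 30 days: +30 → May 1, 2336 (167 left).
May has 31 days: +31 → Jun 1, 2336 (136 left).
Jun has 30 days: +30 → Jul 1, 2336 (106 left).
Jul has 31 days: +31 → Aug 1, 2336 (75 left).
Aug has 31 days: +31 → Sep 1, 2336 (44 left).
Sep has 30 days: +30 → Oct 1, 2336 (14 left).
+14 → Oct 15, 2336.

October 15, 2336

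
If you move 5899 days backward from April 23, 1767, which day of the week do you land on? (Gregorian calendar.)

Saturday

First find the weekday of Apr 23, 1767. Doomsday rule: the anchor day for the 1700s is Sunday. For year 67: 67÷12 = 5 r 7, and 7÷4 = 1, so 5+7+1 = 13.
Sunday + 13 ≡ Saturday — that's 1767's doomsday.
In April the doomsday date is Apr 4.
Apr 23 is 19 days after Apr 4; 19 mod 7 = 5, so Saturday + 5 = Thursday.
5899 mod 7 = 5, so 5899 days before a Thursday is Thursday − 5 = Saturday.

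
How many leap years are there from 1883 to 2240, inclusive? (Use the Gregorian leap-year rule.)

87

Multiples of 4 in [1883,2240]: 90.
Of those, multiples of 100: 4 (not leap unless ÷400).
Multiples of 400: 1.
Leap years = 90 − 4 + 1 = 87.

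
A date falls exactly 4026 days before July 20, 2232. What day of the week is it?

First find the weekday of Jul 20, 2232. Doomsday rule: the anchor day for the 2200s is Friday. For year 32: 32÷12 = 2 r 8, and 8÷4 = 2, so 2+8+2 = 12.
Friday + 12 ≡ Wednesday — that's 2232's doomsday.
In July the doomsday date is Jul 11.
Jul 20 is 9 days after Jul 11; 9 mod 7 = 2, so Wednesday + 2 = Friday.
4026 mod 7 = 1, so 4026 days before a Friday is Friday − 1 = Thursday.

Thursday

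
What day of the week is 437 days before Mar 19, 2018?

First find the weekday of Mar 19, 2018. Doomsday rule: the anchor day for the 2000s is Tuesday. For year 18: 18÷12 = 1 r 6, and 6÷4 = 1, so 1+6+1 = 8.
Tuesday + 8 ≡ Wednesday — that's 2018's doomsday.
In March the doomsday date is Mar 14.
Mar 19 is 5 days after Mar 14; 5 mod 7 = 5, so Wednesday + 5 = Monday.
437 mod 7 = 3, so 437 days before a Monday is Monday − 3 = Friday.

Friday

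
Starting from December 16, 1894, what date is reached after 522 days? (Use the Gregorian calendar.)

+365 (one year) → Dec 16, 1895 (157 left).
Dec has 31 days: +16 → Jan 1, 1896 (141 left).
Jan has 31 days: +31 → Feb 1, 1896 (110 left).
Feb has 29 days: +29 → Mar 1, 1896 (81 left).
Mar has 31 days: +31 → Apr 1, 1896 (50 left).
Apr has 30 days: +30 → May 1, 1896 (20 left).
+20 → May 21, 1896.

May 21, 1896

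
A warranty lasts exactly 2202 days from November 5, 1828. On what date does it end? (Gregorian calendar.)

November 16, 1834

+365 (one year) → Nov 5, 1829 (1837 left).
+365 (one year) → Nov 5, 1830 (1472 left).
+365 (one year) → Nov 5, 1831 (1107 left).
+366 (one year; includes Feb 29, 1832) → Nov 5, 1832 (741 left).
+365 (one year) → Nov 5, 1833 (376 left).
Nov has 30 days: +26 → Dec 1, 1833 (350 left).
Dec has 31 days: +31 → Jan 1, 1834 (319 left).
Jan has 31 days: +31 → Feb 1, 1834 (288 left).
Feb has 28 days: +28 → Mar 1, 1834 (260 left).
Mar has 31 days: +31 → Apr 1, 1834 (229 left).
Apr has 30 days: +30 → May 1, 1834 (199 left).
May has 31 days: +31 → Jun 1, 1834 (168 left).
Jun has 30 days: +30 → Jul 1, 1834 (138 left).
Jul has 31 days: +31 → Aug 1, 1834 (107 left).
Aug has 31 days: +31 → Sep 1, 1834 (76 left).
Sep has 30 days: +30 → Oct 1, 1834 (46 left).
Oct has 31 days: +31 → Nov 1, 1834 (15 left).
+15 → Nov 16, 1834.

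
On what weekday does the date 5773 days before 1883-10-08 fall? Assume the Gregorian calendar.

Wednesday

Oct 8, 1883 is a Monday.
5773 mod 7 = 5, so 5773 days before a Monday is Monday − 5 = Wednesday.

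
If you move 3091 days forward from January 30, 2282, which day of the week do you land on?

Jan 30, 2282 is a Monday.
3091 mod 7 = 4, so 3091 days after a Monday is Monday + 4 = Friday.

Friday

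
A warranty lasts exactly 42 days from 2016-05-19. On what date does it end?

May has 31 days: +13 → Jun 1, 2016 (29 left).
+29 → Jun 30, 2016.

June 30, 2016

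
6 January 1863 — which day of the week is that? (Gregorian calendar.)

Tuesday

Doomsday rule: the anchor day for the 1800s is Friday. For year 63: 63÷12 = 5 r 3, and 3÷4 = 0, so 5+3+0 = 8.
Friday + 8 ≡ Saturday — that's 1863's doomsday.
In January the doomsday date is Jan 3 (1863 is not a leap year).
Jan 6 is 3 days after Jan 3; 3 mod 7 = 3, so Saturday + 3 = Tuesday.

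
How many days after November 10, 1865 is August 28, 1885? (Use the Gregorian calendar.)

7231

Nov 10, 1865 → Nov 10, 1866: 365 days.
Nov 10, 1866 → Nov 10, 1867: 365 days.
Nov 10, 1867 → Nov 10, 1868: 366 days (Feb 29, 1868 is in that span).
Nov 10, 1868 → Nov 10, 1869: 365 days.
Nov 10, 1869 → Nov 10, 1870: 365 days.
Nov 10, 1870 → Nov 10, 1871: 365 days.
Nov 10, 1871 → Nov 10, 1872: 366 days (Feb 29, 1872 is in that span).
Nov 10, 1872 → Nov 10, 1873: 365 days.
Nov 10, 1873 → Nov 10, 1874: 365 days.
Nov 10, 1874 → Nov 10, 1875: 365 days.
Nov 10, 1875 → Nov 10, 1876: 366 days (Feb 29, 1876 is in that span).
Nov 10, 1876 → Nov 10, 1877: 365 days.
Nov 10, 1877 → Nov 10, 1878: 365 days.
Nov 10, 1878 → Nov 10, 1879: 365 days.
Nov 10, 1879 → Nov 10, 1880: 366 days (Feb 29, 1880 is in that span).
Nov 10, 1880 → Nov 10, 1881: 365 days.
Nov 10, 1881 → Nov 10, 1882: 365 days.
Nov 10, 1882 → Nov 10, 1883: 365 days.
Nov 10, 1883 → Nov 10, 1884: 366 days (Feb 29, 1884 is in that span).
Nov 10, 1884 → Dec 10, 1884: 30 days (November has 30).
Dec 10, 1884 → Jan 10, 1885: 31 days (December has 31).
Jan 10, 1885 → Feb 10, 1885: 31 days (January has 31).
Feb 10, 1885 → Mar 10, 1885: 28 days (February has 28).
Mar 10, 1885 → Apr 10, 1885: 31 days (March has 31).
Apr 10, 1885 → May 10, 1885: 30 days (April has 30).
May 10, 1885 → Jun 10, 1885: 31 days (May has 31).
Jun 10, 1885 → Jul 10, 1885: 30 days (June has 30).
Jul 10, 1885 → Aug 10, 1885: 31 days (July has 31).
Aug 10, 1885 → Aug 28, 1885: 18 days.
Total: 7231 days.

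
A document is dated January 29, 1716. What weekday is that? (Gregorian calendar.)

Doomsday rule: the anchor day for the 1700s is Sunday. For year 16: 16÷12 = 1 r 4, and 4÷4 = 1, so 1+4+1 = 6.
Sunday + 6 ≡ Saturday — that's 1716's doomsday.
In January the doomsday date is Jan 4 (1716 is a leap year (divisible by 4)).
Jan 29 is 25 days after Jan 4; 25 mod 7 = 4, so Saturday + 4 = Wednesday.

Wednesday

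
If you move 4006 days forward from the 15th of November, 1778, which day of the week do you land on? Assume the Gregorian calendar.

Nov 15, 1778 is a Sunday.
4006 mod 7 = 2, so 4006 days after a Sunday is Sunday + 2 = Tuesday.

Tuesday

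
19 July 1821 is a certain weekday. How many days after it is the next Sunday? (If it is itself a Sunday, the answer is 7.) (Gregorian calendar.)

3

Jul 19, 1821 is a Thursday.
From Thursday to the next Sunday is 3 days.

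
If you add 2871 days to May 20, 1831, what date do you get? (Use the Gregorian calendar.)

March 30, 1839

+366 (one year; includes Feb 29, 1832) → May 20, 1832 (2505 left).
+365 (one year) → May 20, 1833 (2140 left).
+365 (one year) → May 20, 1834 (1775 left).
+365 (one year) → May 20, 1835 (1410 left).
+366 (one year; includes Feb 29, 1836) → May 20, 1836 (1044 left).
+365 (one year) → May 20, 1837 (679 left).
+365 (one year) → May 20, 1838 (314 left).
May has 31 days: +12 → Jun 1, 1838 (302 left).
Jun has 30 days: +30 → Jul 1, 1838 (272 left).
Jul has 31 days: +31 → Aug 1, 1838 (241 left).
Aug has 31 days: +31 → Sep 1, 1838 (210 left).
Sep has 30 days: +30 → Oct 1, 1838 (180 left).
Oct has 31 days: +31 → Nov 1, 1838 (149 left).
Nov has 30 days: +30 → Dec 1, 1838 (119 left).
Dec has 31 days: +31 → Jan 1, 1839 (88 left).
Jan has 31 days: +31 → Feb 1, 1839 (57 left).
Feb has 28 days: +28 → Mar 1, 1839 (29 left).
+29 → Mar 30, 1839.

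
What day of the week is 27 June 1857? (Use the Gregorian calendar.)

Doomsday rule: the anchor day for the 1800s is Friday. For year 57: 57÷12 = 4 r 9, and 9÷4 = 2, so 4+9+2 = 15.
Friday + 15 ≡ Saturday — that's 1857's doomsday.
In June the doomsday date is Jun 6.
Jun 27 is 21 days after Jun 6; 21 mod 7 = 0, so Saturday + 0 = Saturday.

Saturday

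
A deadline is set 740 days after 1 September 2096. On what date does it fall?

September 11, 2098

+365 (one year) → Sep 1, 2097 (375 left).
Sep has 30 days: +30 → Oct 1, 2097 (345 left).
Oct has 31 days: +31 → Nov 1, 2097 (314 left).
Nov has 30 days: +30 → Dec 1, 2097 (284 left).
Dec has 31 days: +31 → Jan 1, 2098 (253 left).
Jan has 31 days: +31 → Feb 1, 2098 (222 left).
Feb has 28 days: +28 → Mar 1, 2098 (194 left).
Mar has 31 days: +31 → Apr 1, 2098 (163 left).
Apr has 30 days: +30 → May 1, 2098 (133 left).
May has 31 days: +31 → Jun 1, 2098 (102 left).
Jun has 30 days: +30 → Jul 1, 2098 (72 left).
Jul has 31 days: +31 → Aug 1, 2098 (41 left).
Aug has 31 days: +31 → Sep 1, 2098 (10 left).
+10 → Sep 11, 2098.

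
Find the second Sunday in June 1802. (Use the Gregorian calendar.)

June 1, 1802 is a Tuesday.
The first Sunday is therefore June 6 (5 days later).
The second Sunday is 6 + 1×7 = June 13.

June 13, 1802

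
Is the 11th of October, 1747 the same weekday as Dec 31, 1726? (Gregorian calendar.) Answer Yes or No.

From Dec 31, 1726 to Oct 11, 1747 is 7589 days.
7589 mod 7 = 1, so they are different weekdays.
(Dec 31, 1726 is a Tuesday; Oct 11, 1747 is a Wednesday.)

No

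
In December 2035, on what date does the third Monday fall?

December 1, 2035 is a Saturday.
The first Monday is therefore December 3 (2 days later).
The third Monday is 3 + 2×7 = December 17.

December 17, 2035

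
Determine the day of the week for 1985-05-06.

January 1, 1985 is a Tuesday.
Jan 1, 1985 → Feb 1, 1985: 31 days (January has 31).
Feb 1, 1985 → Mar 1, 1985: 28 days (February has 28).
Mar 1, 1985 → Apr 1, 1985: 31 days (March has 31).
Apr 1, 1985 → May 1, 1985: 30 days (April has 30).
May 1, 1985 → May 6, 1985: 5 days.
Total: 125 days.
125 mod 7 = 6, so Tuesday + 6 = Monday.

Monday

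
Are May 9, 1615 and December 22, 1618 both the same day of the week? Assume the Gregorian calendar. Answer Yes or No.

Yes

From May 9, 1615 to Dec 22, 1618 is 1323 days.
1323 mod 7 = 0, so they are the same weekday.
(May 9, 1615 is a Saturday; Dec 22, 1618 is a Saturday.)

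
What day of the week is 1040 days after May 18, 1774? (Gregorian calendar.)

Sunday

First find the weekday of May 18, 1774. Doomsday rule: the anchor day for the 1700s is Sunday. For year 74: 74÷12 = 6 r 2, and 2÷4 = 0, so 6+2+0 = 8.
Sunday + 8 ≡ Monday — that's 1774's doomsday.
In May the doomsday date is May 9.
May 18 is 9 days after May 9; 9 mod 7 = 2, so Monday + 2 = Wednesday.
1040 mod 7 = 4, so 1040 days after a Wednesday is Wednesday + 4 = Sunday.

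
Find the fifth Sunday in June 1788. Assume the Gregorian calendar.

June 1, 1788 is a Sunday.
The first Sunday is therefore June 1 (same day).
The fifth Sunday is 1 + 4×7 = June 29.

June 29, 1788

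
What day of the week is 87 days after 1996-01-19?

Jan 19, 1996 is a Friday.
87 mod 7 = 3, so 87 days after a Friday is Friday + 3 = Monday.

Monday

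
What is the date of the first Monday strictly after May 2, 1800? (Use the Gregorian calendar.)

May 5, 1800

May 2, 1800 is a Friday.
From Friday to the next Monday is 3 days.
May 2, 1800 + 3 = May 5, 1800.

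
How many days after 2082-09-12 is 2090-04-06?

2763

Sep 12, 2082 → Sep 12, 2083: 365 days.
Sep 12, 2083 → Sep 12, 2084: 366 days (Feb 29, 2084 is in that span).
Sep 12, 2084 → Sep 12, 2085: 365 days.
Sep 12, 2085 → Sep 12, 2086: 365 days.
Sep 12, 2086 → Sep 12, 2087: 365 days.
Sep 12, 2087 → Sep 12, 2088: 366 days (Feb 29, 2088 is in that span).
Sep 12, 2088 → Sep 12, 2089: 365 days.
Sep 12, 2089 → Oct 12, 2089: 30 days (September has 30).
Oct 12, 2089 → Nov 12, 2089: 31 days (October has 31).
Nov 12, 2089 → Dec 12, 2089: 30 days (November has 30).
Dec 12, 2089 → Jan 12, 2090: 31 days (December has 31).
Jan 12, 2090 → Feb 12, 2090: 31 days (January has 31).
Feb 12, 2090 → Mar 12, 2090: 28 days (February has 28).
Mar 12, 2090 → Apr 6, 2090: 25 days.
Total: 2763 days.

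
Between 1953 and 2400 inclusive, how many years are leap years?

Multiples of 4 in [1953,2400]: 112.
Of those, multiples of 100: 5 (not leap unless ÷400).
Multiples of 400: 2.
Leap years = 112 − 5 + 2 = 109.

109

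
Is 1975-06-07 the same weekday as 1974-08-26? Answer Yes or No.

No

From Aug 26, 1974 to Jun 7, 1975 is 285 days.
285 mod 7 = 5, so they are different weekdays.
(Aug 26, 1974 is a Monday; Jun 7, 1975 is a Saturday.)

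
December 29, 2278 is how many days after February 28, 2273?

2130

Feb 28, 2273 → Feb 28, 2274: 365 days.
Feb 28, 2274 → Feb 28, 2275: 365 days.
Feb 28, 2275 → Feb 28, 2276: 365 days.
Feb 28, 2276 → Feb 28, 2277: 366 days (Feb 29, 2276 is in that span).
Feb 28, 2277 → Feb 28, 2278: 365 days.
Feb 28, 2278 → Mar 28, 2278: 28 days (February has 28).
Mar 28, 2278 → Apr 28, 2278: 31 days (March has 31).
Apr 28, 2278 → May 28, 2278: 30 days (April has 30).
May 28, 2278 → Jun 28, 2278: 31 days (May has 31).
Jun 28, 2278 → Jul 28, 2278: 30 days (June has 30).
Jul 28, 2278 → Aug 28, 2278: 31 days (July has 31).
Aug 28, 2278 → Sep 28, 2278: 31 days (August has 31).
Sep 28, 2278 → Oct 28, 2278: 30 days (September has 30).
Oct 28, 2278 → Nov 28, 2278: 31 days (October has 31).
Nov 28, 2278 → Dec 28, 2278: 30 days (November has 30).
Dec 28, 2278 → Dec 29, 2278: 1 days.
Total: 2130 days.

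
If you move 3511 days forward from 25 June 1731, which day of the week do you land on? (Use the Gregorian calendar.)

Friday

First find the weekday of Jun 25, 1731. Doomsday rule: the anchor day for the 1700s is Sunday. For year 31: 31÷12 = 2 r 7, and 7÷4 = 1, so 2+7+1 = 10.
Sunday + 10 ≡ Wednesday — that's 1731's doomsday.
In June the doomsday date is Jun 6.
Jun 25 is 19 days after Jun 6; 19 mod 7 = 5, so Wednesday + 5 = Monday.
3511 mod 7 = 4, so 3511 days after a Monday is Monday + 4 = Friday.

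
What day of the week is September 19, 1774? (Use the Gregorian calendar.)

Doomsday rule: the anchor day for the 1700s is Sunday. For year 74: 74÷12 = 6 r 2, and 2÷4 = 0, so 6+2+0 = 8.
Sunday + 8 ≡ Monday — that's 1774's doomsday.
In September the doomsday date is Sep 5.
Sep 19 is 14 days after Sep 5; 14 mod 7 = 0, so Monday + 0 = Monday.

Monday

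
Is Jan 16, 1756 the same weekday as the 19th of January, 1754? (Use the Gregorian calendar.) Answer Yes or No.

From Jan 19, 1754 to Jan 16, 1756 is 727 days.
727 mod 7 = 6, so they are different weekdays.
(Jan 19, 1754 is a Saturday; Jan 16, 1756 is a Friday.)

No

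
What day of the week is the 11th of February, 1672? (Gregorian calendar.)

Thursday

Doomsday rule: the anchor day for the 1600s is Tuesday. For year 72: 72÷12 = 6 r 0, and 0÷4 = 0, so 6+0+0 = 6.
Tuesday + 6 ≡ Monday — that's 1672's doomsday.
In February the doomsday date is Feb 29 (1672 is a leap year (divisible by 4)).
Feb 11 is 18 days before Feb 29; 18 mod 7 = 4, so Monday − 4 = Thursday.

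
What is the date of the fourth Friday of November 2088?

November 1, 2088 is a Monday.
The first Friday is therefore November 5 (4 days later).
The fourth Friday is 5 + 3×7 = November 26.

November 26, 2088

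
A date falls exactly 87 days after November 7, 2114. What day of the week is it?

First find the weekday of Nov 7, 2114. Doomsday rule: the anchor day for the 2100s is Sunday. For year 14: 14÷12 = 1 r 2, and 2÷4 = 0, so 1+2+0 = 3.
Sunday + 3 ≡ Wednesday — that's 2114's doomsday.
In November the doomsday date is Nov 7.
Nov 7 is the doomsday itself: Wednesday.
87 mod 7 = 3, so 87 days after a Wednesday is Wednesday + 3 = Saturday.

Saturday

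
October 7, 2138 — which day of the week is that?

January 1, 2138 is a Wednesday.
Jan 1, 2138 → Feb 1, 2138: 31 days (January has 31).
Feb 1, 2138 → Mar 1, 2138: 28 days (February has 28).
Mar 1, 2138 → Apr 1, 2138: 31 days (March has 31).
Apr 1, 2138 → May 1, 2138: 30 days (April has 30).
May 1, 2138 → Jun 1, 2138: 31 days (May has 31).
Jun 1, 2138 → Jul 1, 2138: 30 days (June has 30).
Jul 1, 2138 → Aug 1, 2138: 31 days (July has 31).
Aug 1, 2138 → Sep 1, 2138: 31 days (August has 31).
Sep 1, 2138 → Oct 1, 2138: 30 days (September has 30).
Oct 1, 2138 → Oct 7, 2138: 6 days.
Total: 279 days.
279 mod 7 = 6, so Wednesday + 6 = Tuesday.

Tuesday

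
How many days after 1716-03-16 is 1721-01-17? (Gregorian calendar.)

Mar 16, 1716 → Mar 16, 1717: 365 days.
Mar 16, 1717 → Mar 16, 1718: 365 days.
Mar 16, 1718 → Mar 16, 1719: 365 days.
Mar 16, 1719 → Mar 16, 1720: 366 days (Feb 29, 1720 is in that span).
Mar 16, 1720 → Apr 16, 1720: 31 days (March has 31).
Apr 16, 1720 → May 16, 1720: 30 days (April has 30).
May 16, 1720 → Jun 16, 1720: 31 days (May has 31).
Jun 16, 1720 → Jul 16, 1720: 30 days (June has 30).
Jul 16, 1720 → Aug 16, 1720: 31 days (July has 31).
Aug 16, 1720 → Sep 16, 1720: 31 days (August has 31).
Sep 16, 1720 → Oct 16, 1720: 30 days (September has 30).
Oct 16, 1720 → Nov 16, 1720: 31 days (October has 31).
Nov 16, 1720 → Dec 16, 1720: 30 days (November has 30).
Dec 16, 1720 → Jan 16, 1721: 31 days (December has 31).
Jan 16, 1721 → Jan 17, 1721: 1 days.
Total: 1768 days.

1768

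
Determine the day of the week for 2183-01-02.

Doomsday rule: the anchor day for the 2100s is Sunday. For year 83: 83÷12 = 6 r 11, and 11÷4 = 2, so 6+11+2 = 19.
Sunday + 19 ≡ Friday — that's 2183's doomsday.
In January the doomsday date is Jan 3 (2183 is not a leap year).
Jan 2 is 1 day before Jan 3; 1 mod 7 = 1, so Friday − 1 = Thursday.

Thursday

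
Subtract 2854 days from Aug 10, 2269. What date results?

October 17, 2261

−365 (one year) → Aug 10, 2268 (2489 left).
−366 (one year; includes Feb 29, 2268) → Aug 10, 2267 (2123 left).
−365 (one year) → Aug 10, 2266 (1758 left).
−365 (one year) → Aug 10, 2265 (1393 left).
−365 (one year) → Aug 10, 2264 (1028 left).
−366 (one year; includes Feb 29, 2264) → Aug 10, 2263 (662 left).
−365 (one year) → Aug 10, 2262 (297 left).
−10 → Jul 31, 2262 (end of Jul, 31 days; 287 left).
−31 → Jun 30, 2262 (end of Jun, 30 days; 256 left).
−30 → May 31, 2262 (end of May, 31 days; 226 left).
−31 → Apr 30, 2262 (end of Apr, 30 days; 195 left).
−30 → Mar 31, 2262 (end of Mar, 31 days; 165 left).
−31 → Feb 28, 2262 (end of Feb, 28 days; 134 left).
−28 → Jan 31, 2262 (end of Jan, 31 days; 106 left).
−31 → Dec 31, 2261 (end of Dec, 31 days; 75 left).
−31 → Nov 30, 2261 (end of Nov, 30 days; 44 left).
−30 → Oct 31, 2261 (end of Oct, 31 days; 14 left).
−14 → Oct 17, 2261.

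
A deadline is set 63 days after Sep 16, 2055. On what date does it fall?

Sep has 30 days: +15 → Oct 1, 2055 (48 left).
Oct has 31 days: +31 → Nov 1, 2055 (17 left).
+17 → Nov 18, 2055.

November 18, 2055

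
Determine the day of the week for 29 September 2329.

Doomsday rule: the anchor day for the 2300s is Wednesday. For year 29: 29÷12 = 2 r 5, and 5÷4 = 1, so 2+5+1 = 8.
Wednesday + 8 ≡ Thursday — that's 2329's doomsday.
In September the doomsday date is Sep 5.
Sep 29 is 24 days after Sep 5; 24 mod 7 = 3, so Thursday + 3 = Sunday.

Sunday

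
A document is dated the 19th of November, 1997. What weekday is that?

Wednesday

Doomsday rule: the anchor day for the 1900s is Wednesday. For year 97: 97÷12 = 8 r 1, and 1÷4 = 0, so 8+1+0 = 9.
Wednesday + 9 ≡ Friday — that's 1997's doomsday.
In November the doomsday date is Nov 7.
Nov 19 is 12 days after Nov 7; 12 mod 7 = 5, so Friday + 5 = Wednesday.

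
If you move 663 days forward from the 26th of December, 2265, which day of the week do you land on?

Sunday

First find the weekday of Dec 26, 2265. Doomsday rule: the anchor day for the 2200s is Friday. For year 65: 65÷12 = 5 r 5, and 5÷4 = 1, so 5+5+1 = 11.
Friday + 11 ≡ Tuesday — that's 2265's doomsday.
In December the doomsday date is Dec 12.
Dec 26 is 14 days after Dec 12; 14 mod 7 = 0, so Tuesday + 0 = Tuesday.
663 mod 7 = 5, so 663 days after a Tuesday is Tuesday + 5 = Sunday.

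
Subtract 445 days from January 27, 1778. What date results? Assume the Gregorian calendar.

−365 (one year) → Jan 27, 1777 (80 left).
−27 → Dec 31, 1776 (end of Dec, 31 days; 53 left).
−31 → Nov 30, 1776 (end of Nov, 30 days; 22 left).
−22 → Nov 8, 1776.

November 8, 1776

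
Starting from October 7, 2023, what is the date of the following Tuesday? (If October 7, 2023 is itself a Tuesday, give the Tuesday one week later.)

October 10, 2023

Oct 7, 2023 is a Saturday.
From Saturday to the next Tuesday is 3 days.
Oct 7, 2023 + 3 = Oct 10, 2023.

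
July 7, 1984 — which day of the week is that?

Doomsday rule: the anchor day for the 1900s is Wednesday. For year 84: 84÷12 = 7 r 0, and 0÷4 = 0, so 7+0+0 = 7.
Wednesday + 7 ≡ Wednesday — that's 1984's doomsday.
In July the doomsday date is Jul 11.
Jul 7 is 4 days before Jul 11; 4 mod 7 = 4, so Wednesday − 4 = Saturday.

Saturday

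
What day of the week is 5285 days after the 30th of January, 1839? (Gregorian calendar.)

Wednesday

Jan 30, 1839 is a Wednesday.
5285 mod 7 = 0, so 5285 days after a Wednesday is Wednesday + 0 = Wednesday.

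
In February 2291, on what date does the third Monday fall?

February 16, 2291

February 1, 2291 is a Sunday.
The first Monday is therefore February 2 (1 days later).
The third Monday is 2 + 2×7 = February 16.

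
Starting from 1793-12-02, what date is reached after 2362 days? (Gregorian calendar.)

May 22, 1800

+365 (one year) → Dec 2, 1794 (1997 left).
+365 (one year) → Dec 2, 1795 (1632 left).
+366 (one year; includes Feb 29, 1796) → Dec 2, 1796 (1266 left).
+365 (one year) → Dec 2, 1797 (901 left).
+365 (one year) → Dec 2, 1798 (536 left).
+365 (one year) → Dec 2, 1799 (171 left).
Dec has 31 days: +30 → Jan 1, 1800 (141 left).
Jan has 31 days: +31 → Feb 1, 1800 (110 left).
Feb has 28 days: +28 → Mar 1, 1800 (82 left).
Mar has 31 days: +31 → Apr 1, 1800 (51 left).
Apr has 30 days: +30 → May 1, 1800 (21 left).
+21 → May 22, 1800.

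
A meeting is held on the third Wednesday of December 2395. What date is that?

December 20, 2395

December 1, 2395 is a Friday.
The first Wednesday is therefore December 6 (5 days later).
The third Wednesday is 6 + 2×7 = December 20.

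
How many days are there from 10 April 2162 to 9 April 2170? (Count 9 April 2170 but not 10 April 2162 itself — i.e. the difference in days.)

2921

Apr 10, 2162 → Apr 10, 2163: 365 days.
Apr 10, 2163 → Apr 10, 2164: 366 days (Feb 29, 2164 is in that span).
Apr 10, 2164 → Apr 10, 2165: 365 days.
Apr 10, 2165 → Apr 10, 2166: 365 days.
Apr 10, 2166 → Apr 10, 2167: 365 days.
Apr 10, 2167 → Apr 10, 2168: 366 days (Feb 29, 2168 is in that span).
Apr 10, 2168 → Apr 10, 2169: 365 days.
Apr 10, 2169 → May 10, 2169: 30 days (April has 30).
May 10, 2169 → Jun 10, 2169: 31 days (May has 31).
Jun 10, 2169 → Jul 10, 2169: 30 days (June has 30).
Jul 10, 2169 → Aug 10, 2169: 31 days (July has 31).
Aug 10, 2169 → Sep 10, 2169: 31 days (August has 31).
Sep 10, 2169 → Oct 10, 2169: 30 days (September has 30).
Oct 10, 2169 → Nov 10, 2169: 31 days (October has 31).
Nov 10, 2169 → Dec 10, 2169: 30 days (November has 30).
Dec 10, 2169 → Jan 10, 2170: 31 days (December has 31).
Jan 10, 2170 → Feb 10, 2170: 31 days (January has 31).
Feb 10, 2170 → Mar 10, 2170: 28 days (February has 28).
Mar 10, 2170 → Apr 9, 2170: 30 days.
Total: 2921 days.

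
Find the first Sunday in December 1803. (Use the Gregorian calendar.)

December 4, 1803

December 1, 1803 is a Thursday.
The first Sunday is therefore December 4 (3 days later).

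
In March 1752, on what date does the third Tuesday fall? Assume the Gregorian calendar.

March 21, 1752

March 1, 1752 is a Wednesday.
The first Tuesday is therefore March 7 (6 days later).
The third Tuesday is 7 + 2×7 = March 21.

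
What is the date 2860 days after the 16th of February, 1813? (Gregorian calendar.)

+365 (one year) → Feb 16, 1814 (2495 left).
+365 (one year) → Feb 16, 1815 (2130 left).
+365 (one year) → Feb 16, 1816 (1765 left).
+366 (one year; includes Feb 29, 1816) → Feb 16, 1817 (1399 left).
+365 (one year) → Feb 16, 1818 (1034 left).
+365 (one year) → Feb 16, 1819 (669 left).
+365 (one year) → Feb 16, 1820 (304 left).
Feb has 29 days: +14 → Mar 1, 1820 (290 left).
Mar has 31 days: +31 → Apr 1, 1820 (259 left).
Apr has 30 days: +30 → May 1, 1820 (229 left).
May has 31 days: +31 → Jun 1, 1820 (198 left).
Jun has 30 days: +30 → Jul 1, 1820 (168 left).
Jul has 31 days: +31 → Aug 1, 1820 (137 left).
Aug has 31 days: +31 → Sep 1, 1820 (106 left).
Sep has 30 days: +30 → Oct 1, 1820 (76 left).
Oct has 31 days: +31 → Nov 1, 1820 (45 left).
Nov has 30 days: +30 → Dec 1, 1820 (15 left).
+15 → Dec 16, 1820.

December 16, 1820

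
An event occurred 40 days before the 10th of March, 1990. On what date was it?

January 29, 1990

−10 → Feb 28, 1990 (end of Feb, 28 days; 30 left).
−28 → Jan 31, 1990 (end of Jan, 31 days; 2 left).
−2 → Jan 29, 1990.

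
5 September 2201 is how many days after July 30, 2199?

Jul 30, 2199 → Jul 30, 2200: 365 days.
Jul 30, 2200 → Jul 30, 2201: 365 days.
Jul 30, 2201 → Aug 30, 2201: 31 days (July has 31).
Aug 30, 2201 → Sep 5, 2201: 6 days.
Total: 767 days.

767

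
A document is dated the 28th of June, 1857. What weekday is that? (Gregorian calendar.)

Doomsday rule: the anchor day for the 1800s is Friday. For year 57: 57÷12 = 4 r 9, and 9÷4 = 2, so 4+9+2 = 15.
Friday + 15 ≡ Saturday — that's 1857's doomsday.
In June the doomsday date is Jun 6.
Jun 28 is 22 days after Jun 6; 22 mod 7 = 1, so Saturday + 1 = Sunday.

Sunday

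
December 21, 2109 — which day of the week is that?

Doomsday rule: the anchor day for the 2100s is Sunday. For year 09: 9÷12 = 0 r 9, and 9÷4 = 2, so 0+9+2 = 11.
Sunday + 11 ≡ Thursday — that's 2109's doomsday.
In December the doomsday date is Dec 12.
Dec 21 is 9 days after Dec 12; 9 mod 7 = 2, so Thursday + 2 = Saturday.

Saturday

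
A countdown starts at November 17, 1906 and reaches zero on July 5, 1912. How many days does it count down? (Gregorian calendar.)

Nov 17, 1906 → Nov 17, 1907: 365 days.
Nov 17, 1907 → Nov 17, 1908: 366 days (Feb 29, 1908 is in that span).
Nov 17, 1908 → Nov 17, 1909: 365 days.
Nov 17, 1909 → Nov 17, 1910: 365 days.
Nov 17, 1910 → Nov 17, 1911: 365 days.
Nov 17, 1911 → Dec 17, 1911: 30 days (November has 30).
Dec 17, 1911 → Jan 17, 1912: 31 days (December has 31).
Jan 17, 1912 → Feb 17, 1912: 31 days (January has 31).
Feb 17, 1912 → Mar 17, 1912: 29 days (February has 29).
Mar 17, 1912 → Apr 17, 1912: 31 days (March has 31).
Apr 17, 1912 → May 17, 1912: 30 days (April has 30).
May 17, 1912 → Jun 17, 1912: 31 days (May has 31).
Jun 17, 1912 → Jul 5, 1912: 18 days.
Total: 2057 days.

2057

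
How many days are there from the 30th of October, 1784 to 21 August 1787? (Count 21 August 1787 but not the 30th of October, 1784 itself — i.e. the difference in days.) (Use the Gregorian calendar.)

Oct 30, 1784 → Oct 30, 1785: 365 days.
Oct 30, 1785 → Oct 30, 1786: 365 days.
Oct 30, 1786 → Nov 30, 1786: 31 days (October has 31).
Nov 30, 1786 → Dec 30, 1786: 30 days (November has 30).
Dec 30, 1786 → Jan 30, 1787: 31 days (December has 31).
Jan 30, 1787 → Feb 28, 1787: 29 days (January has 31).
Feb 28, 1787 → Mar 28, 1787: 28 days (February has 28).
Mar 28, 1787 → Apr 28, 1787: 31 days (March has 31).
Apr 28, 1787 → May 28, 1787: 30 days (April has 30).
May 28, 1787 → Jun 28, 1787: 31 days (May has 31).
Jun 28, 1787 → Jul 28, 1787: 30 days (June has 30).
Jul 28, 1787 → Aug 21, 1787: 24 days.
Total: 1025 days.

1025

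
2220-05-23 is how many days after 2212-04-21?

Apr 21, 2212 → Apr 21, 2213: 365 days.
Apr 21, 2213 → Apr 21, 2214: 365 days.
Apr 21, 2214 → Apr 21, 2215: 365 days.
Apr 21, 2215 → Apr 21, 2216: 366 days (Feb 29, 2216 is in that span).
Apr 21, 2216 → Apr 21, 2217: 365 days.
Apr 21, 2217 → Apr 21, 2218: 365 days.
Apr 21, 2218 → Apr 21, 2219: 365 days.
Apr 21, 2219 → May 21, 2219: 30 days (April has 30).
May 21, 2219 → Jun 21, 2219: 31 days (May has 31).
Jun 21, 2219 → Jul 21, 2219: 30 days (June has 30).
Jul 21, 2219 → Aug 21, 2219: 31 days (July has 31).
Aug 21, 2219 → Sep 21, 2219: 31 days (August has 31).
Sep 21, 2219 → Oct 21, 2219: 30 days (September has 30).
Oct 21, 2219 → Nov 21, 2219: 31 days (October has 31).
Nov 21, 2219 → Dec 21, 2219: 30 days (November has 30).
Dec 21, 2219 → Jan 21, 2220: 31 days (December has 31).
Jan 21, 2220 → Feb 21, 2220: 31 days (January has 31).
Feb 21, 2220 → Mar 21, 2220: 29 days (February has 29).
Mar 21, 2220 → Apr 21, 2220: 31 days (March has 31).
Apr 21, 2220 → May 21, 2220: 30 days (April has 30).
May 21, 2220 → May 23, 2220: 2 days.
Total: 2954 days.

2954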